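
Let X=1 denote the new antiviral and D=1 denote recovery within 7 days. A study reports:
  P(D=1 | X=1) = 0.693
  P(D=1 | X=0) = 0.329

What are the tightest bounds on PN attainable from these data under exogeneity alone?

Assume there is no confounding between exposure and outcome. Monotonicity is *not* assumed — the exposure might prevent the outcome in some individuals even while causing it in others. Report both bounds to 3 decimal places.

Let p₁ = 0.693, p₀ = 0.329.
Under exogeneity alone the bounds on PN are max{0,(p₁−p₀)/p₁} ≤ PN ≤ min{1,(1−p₀)/p₁}.
  lower = (p₁ − p₀)/p₁ = 0.364 / 0.693 ≈ 0.5253
  upper = min{1, (1 − p₀)/p₁} = 0.671 / 0.693 ≈ 0.9683

0.525 ≤ PN ≤ 0.968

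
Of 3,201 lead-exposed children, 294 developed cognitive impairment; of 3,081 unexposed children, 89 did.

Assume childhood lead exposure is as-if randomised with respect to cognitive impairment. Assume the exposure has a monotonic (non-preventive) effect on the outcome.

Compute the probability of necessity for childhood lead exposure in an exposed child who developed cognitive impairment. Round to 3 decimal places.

p₁ = P(outcome | exposed) = 294/3201 = 0.091846
p₀ = P(outcome | unexposed) = 89/3081 = 0.028887
Under exogeneity and monotonicity, PN = (p₁ − p₀) / p₁.
PN = (0.091846 − 0.028887) / 0.091846 = 0.06296 / 0.091846 ≈ 0.6855

PN ≈ 0.685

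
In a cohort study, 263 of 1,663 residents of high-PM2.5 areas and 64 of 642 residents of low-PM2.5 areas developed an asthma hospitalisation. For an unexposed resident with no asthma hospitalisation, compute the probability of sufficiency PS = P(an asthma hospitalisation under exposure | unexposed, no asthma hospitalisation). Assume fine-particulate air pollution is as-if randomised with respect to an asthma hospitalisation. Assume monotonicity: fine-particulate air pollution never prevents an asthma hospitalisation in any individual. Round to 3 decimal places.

PS ≈ 0.065

p₁ = P(outcome | exposed) = 263/1663 = 0.15815
p₀ = P(outcome | unexposed) = 64/642 = 0.099688
Under exogeneity and monotonicity, PS = (p₁ − p₀) / (1 − p₀).
PS = (0.15815 − 0.099688) / (1 − 0.099688) = 0.058459 / 0.90031 ≈ 0.0649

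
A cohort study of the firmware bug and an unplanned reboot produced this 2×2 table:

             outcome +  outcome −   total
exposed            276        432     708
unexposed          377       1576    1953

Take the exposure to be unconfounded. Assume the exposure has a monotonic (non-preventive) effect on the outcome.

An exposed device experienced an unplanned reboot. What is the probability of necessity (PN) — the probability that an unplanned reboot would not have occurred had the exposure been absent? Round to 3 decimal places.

PN ≈ 0.505

p₁ = P(outcome | exposed) = 276/708 = 0.38983
p₀ = P(outcome | unexposed) = 377/1953 = 0.19304
Under exogeneity and monotonicity, PN = (p₁ − p₀) / p₁.
PN = (0.38983 − 0.19304) / 0.38983 = 0.19679 / 0.38983 ≈ 0.5048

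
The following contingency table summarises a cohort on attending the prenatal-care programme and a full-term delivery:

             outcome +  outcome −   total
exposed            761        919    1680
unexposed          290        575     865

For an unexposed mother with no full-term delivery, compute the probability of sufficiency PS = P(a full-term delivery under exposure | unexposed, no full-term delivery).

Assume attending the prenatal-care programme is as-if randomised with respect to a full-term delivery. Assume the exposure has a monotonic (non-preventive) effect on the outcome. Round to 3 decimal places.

p₁ = P(outcome | exposed) = 761/1680 = 0.45298
p₀ = P(outcome | unexposed) = 290/865 = 0.33526
Under exogeneity and monotonicity, PS = (p₁ − p₀) / (1 − p₀).
PS = (0.45298 − 0.33526) / (1 − 0.33526) = 0.11772 / 0.66474 ≈ 0.1771

PS ≈ 0.177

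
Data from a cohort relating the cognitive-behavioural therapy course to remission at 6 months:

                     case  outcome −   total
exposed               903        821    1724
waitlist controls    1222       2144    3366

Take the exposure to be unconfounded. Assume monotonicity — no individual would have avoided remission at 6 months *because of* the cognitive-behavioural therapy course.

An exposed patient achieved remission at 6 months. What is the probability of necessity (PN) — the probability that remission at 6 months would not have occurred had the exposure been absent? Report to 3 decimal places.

p₁ = P(outcome | exposed) = 903/1724 = 0.52378
p₀ = P(outcome | unexposed) = 1222/3366 = 0.36304
Under exogeneity and monotonicity, PN = (p₁ − p₀)/p₁.
PN = (0.52378 − 0.36304) / 0.52378 ≈ 0.3069

PN ≈ 0.307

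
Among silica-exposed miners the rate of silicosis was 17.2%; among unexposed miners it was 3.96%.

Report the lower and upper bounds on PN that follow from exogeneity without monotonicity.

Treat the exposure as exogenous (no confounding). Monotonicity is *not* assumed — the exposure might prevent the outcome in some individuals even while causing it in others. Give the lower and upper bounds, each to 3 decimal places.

0.770 ≤ PN ≤ 1.000

p₁ = 0.172, p₀ = 0.0396.
Under exogeneity alone the bounds on PN are max{0,(p₁−p₀)/p₁} ≤ PN ≤ min{1,(1−p₀)/p₁}.
  lower = (p₁ − p₀)/p₁ = 0.1324 / 0.172 ≈ 0.7698
  upper = min{1, (1 − p₀)/p₁} = 0.9604 / 0.172 ≈ 5.5837 → capped at 1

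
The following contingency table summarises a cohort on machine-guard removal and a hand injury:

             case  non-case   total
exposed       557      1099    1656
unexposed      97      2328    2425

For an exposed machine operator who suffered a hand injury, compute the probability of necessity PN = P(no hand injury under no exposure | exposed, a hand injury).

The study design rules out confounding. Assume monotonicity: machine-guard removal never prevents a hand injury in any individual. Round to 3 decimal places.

PN ≈ 0.881

p₁ = P(outcome | exposed) = 557/1656 = 0.33635
p₀ = P(outcome | unexposed) = 97/2425 = 0.04
Under exogeneity and monotonicity, PN = (p₁ − p₀)/p₁.
PN = (0.33635 − 0.04) / 0.33635 ≈ 0.8811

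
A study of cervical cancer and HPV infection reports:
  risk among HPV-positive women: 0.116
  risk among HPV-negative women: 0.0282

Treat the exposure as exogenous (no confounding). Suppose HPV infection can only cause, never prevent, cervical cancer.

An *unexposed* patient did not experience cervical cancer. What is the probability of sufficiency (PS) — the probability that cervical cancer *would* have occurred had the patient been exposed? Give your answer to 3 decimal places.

Let p₁ = 0.116, p₀ = 0.0282.
Under exogeneity and monotonicity, PS = (p₁ − p₀) / (1 − p₀).
PS = (0.116 − 0.0282) / (1 − 0.0282) = 0.0878 / 0.9718 ≈ 0.0903

PS ≈ 0.090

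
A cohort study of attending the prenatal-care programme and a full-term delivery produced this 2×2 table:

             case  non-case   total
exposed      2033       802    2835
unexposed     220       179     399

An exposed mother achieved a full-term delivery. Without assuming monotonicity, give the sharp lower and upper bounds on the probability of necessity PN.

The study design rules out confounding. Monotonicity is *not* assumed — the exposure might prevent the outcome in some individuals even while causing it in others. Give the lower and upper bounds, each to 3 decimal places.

0.231 ≤ PN ≤ 0.626

p₁ = P(outcome | exposed) = 2033/2835 = 0.71711
p₀ = P(outcome | unexposed) = 220/399 = 0.55138
Under exogeneity alone the bounds on PN are max{0,(p₁−p₀)/p₁} ≤ PN ≤ min{1,(1−p₀)/p₁}.
  lower = (p₁ − p₀)/p₁ = 0.16573 / 0.71711 ≈ 0.2311
  upper = min{1, (1 − p₀)/p₁} = 0.44862 / 0.71711 ≈ 0.6256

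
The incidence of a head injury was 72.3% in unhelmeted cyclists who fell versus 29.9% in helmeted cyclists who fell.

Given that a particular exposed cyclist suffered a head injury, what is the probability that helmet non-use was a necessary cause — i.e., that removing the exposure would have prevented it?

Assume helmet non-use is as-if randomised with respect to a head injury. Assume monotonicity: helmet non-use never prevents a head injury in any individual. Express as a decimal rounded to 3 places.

PN ≈ 0.586

p₁ = 0.723, p₀ = 0.299.
Under exogeneity and monotonicity, PN = (p₁ − p₀) / p₁.
PN = (0.723 − 0.299) / 0.723 = 0.424 / 0.723 ≈ 0.5864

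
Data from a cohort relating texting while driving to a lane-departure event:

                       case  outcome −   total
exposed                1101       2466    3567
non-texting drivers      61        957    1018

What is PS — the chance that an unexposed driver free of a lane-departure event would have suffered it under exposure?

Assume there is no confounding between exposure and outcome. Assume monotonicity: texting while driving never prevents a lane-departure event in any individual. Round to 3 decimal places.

PS ≈ 0.265

p₁ = P(outcome | exposed) = 1101/3567 = 0.30866
p₀ = P(outcome | unexposed) = 61/1018 = 0.059921
Under exogeneity and monotonicity, PS = (p₁ − p₀)/(1 − p₀).
PS = (0.30866 − 0.059921) / 0.94008 ≈ 0.2646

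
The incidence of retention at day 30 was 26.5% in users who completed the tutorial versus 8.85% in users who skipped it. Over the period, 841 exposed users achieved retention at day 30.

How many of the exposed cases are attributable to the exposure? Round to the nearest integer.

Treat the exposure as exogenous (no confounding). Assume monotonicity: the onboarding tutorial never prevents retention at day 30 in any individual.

p₁ = 0.265, p₀ = 0.0885.
PN = (p₁ − p₀)/p₁ = (0.265 − 0.0885) / 0.265 ≈ 0.66604.
Attributable cases ≈ PN × (exposed cases) = 0.66604 × 841 ≈ 560.14.

about 560 cases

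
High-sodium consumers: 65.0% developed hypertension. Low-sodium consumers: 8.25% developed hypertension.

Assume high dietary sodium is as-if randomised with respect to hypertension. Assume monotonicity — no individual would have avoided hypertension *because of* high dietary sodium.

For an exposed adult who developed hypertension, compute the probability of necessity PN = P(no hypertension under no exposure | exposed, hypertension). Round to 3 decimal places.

PN ≈ 0.873

p₁ = 0.65, p₀ = 0.0825.
Under exogeneity and monotonicity, PN = (p₁ − p₀) / p₁.
PN = (0.65 − 0.0825) / 0.65 = 0.5675 / 0.65 ≈ 0.8731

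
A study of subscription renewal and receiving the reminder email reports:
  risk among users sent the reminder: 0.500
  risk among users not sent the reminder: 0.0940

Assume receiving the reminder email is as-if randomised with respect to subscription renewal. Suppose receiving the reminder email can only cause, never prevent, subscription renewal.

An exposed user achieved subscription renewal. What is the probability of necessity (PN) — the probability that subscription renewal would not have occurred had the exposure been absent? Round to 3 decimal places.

PN ≈ 0.812

Let p₁ = 0.5, p₀ = 0.094.
Under exogeneity and monotonicity, PN = (p₁ − p₀) / p₁.
PN = (0.5 − 0.094) / 0.5 = 0.406 / 0.5 ≈ 0.8120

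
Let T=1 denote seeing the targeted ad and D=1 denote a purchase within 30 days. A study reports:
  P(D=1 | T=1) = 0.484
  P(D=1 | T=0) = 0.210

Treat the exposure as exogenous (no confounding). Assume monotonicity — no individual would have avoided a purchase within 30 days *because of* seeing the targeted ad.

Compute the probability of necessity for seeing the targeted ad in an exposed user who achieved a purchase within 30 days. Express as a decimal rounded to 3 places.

PN ≈ 0.566

Let p₁ = 0.484, p₀ = 0.21.
Under exogeneity and monotonicity, PN = (p₁ − p₀) / p₁.
PN = (0.484 − 0.21) / 0.484 = 0.274 / 0.484 ≈ 0.5661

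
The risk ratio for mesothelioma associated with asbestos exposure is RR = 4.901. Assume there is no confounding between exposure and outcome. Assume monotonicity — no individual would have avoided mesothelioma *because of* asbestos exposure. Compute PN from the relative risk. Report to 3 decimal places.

PN ≈ 0.796

Under exogeneity and monotonicity, PN = (RR − 1) / RR = 1 − 1/RR.
PN = (4.901 − 1) / 4.901 = 3.901 / 4.901 ≈ 0.7960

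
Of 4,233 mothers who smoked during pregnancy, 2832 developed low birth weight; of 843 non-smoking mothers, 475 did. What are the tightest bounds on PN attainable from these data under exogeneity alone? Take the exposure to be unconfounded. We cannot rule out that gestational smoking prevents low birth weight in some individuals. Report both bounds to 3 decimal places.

0.158 ≤ PN ≤ 0.652

p₁ = P(outcome | exposed) = 2832/4233 = 0.66903
p₀ = P(outcome | unexposed) = 475/843 = 0.56346
Under exogeneity alone the bounds on PN are max{0,(p₁−p₀)/p₁} ≤ PN ≤ min{1,(1−p₀)/p₁}.
  lower = (p₁ − p₀)/p₁ = 0.10557 / 0.66903 ≈ 0.1578
  upper = min{1, (1 − p₀)/p₁} = 0.43654 / 0.66903 ≈ 0.6525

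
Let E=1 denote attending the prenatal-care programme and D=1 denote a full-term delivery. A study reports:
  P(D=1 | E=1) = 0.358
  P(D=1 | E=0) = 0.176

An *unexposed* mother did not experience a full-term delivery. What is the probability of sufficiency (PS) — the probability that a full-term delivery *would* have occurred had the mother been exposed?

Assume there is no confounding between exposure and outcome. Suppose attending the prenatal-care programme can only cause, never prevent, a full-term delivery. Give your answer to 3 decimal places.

PS ≈ 0.221

Let p₁ = 0.358, p₀ = 0.176.
Under exogeneity and monotonicity, PS = (p₁ − p₀) / (1 − p₀).
PS = (0.358 − 0.176) / (1 − 0.176) = 0.182 / 0.824 ≈ 0.2209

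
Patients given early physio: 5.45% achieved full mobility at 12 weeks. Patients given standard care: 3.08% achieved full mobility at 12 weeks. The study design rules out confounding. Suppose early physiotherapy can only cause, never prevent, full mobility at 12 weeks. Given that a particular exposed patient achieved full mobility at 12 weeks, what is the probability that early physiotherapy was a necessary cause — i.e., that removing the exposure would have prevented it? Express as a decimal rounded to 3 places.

PN ≈ 0.435

p₁ = 0.0545, p₀ = 0.0308.
Under exogeneity and monotonicity, PN = (p₁ − p₀) / p₁.
PN = (0.0545 − 0.0308) / 0.0545 = 0.0237 / 0.0545 ≈ 0.4349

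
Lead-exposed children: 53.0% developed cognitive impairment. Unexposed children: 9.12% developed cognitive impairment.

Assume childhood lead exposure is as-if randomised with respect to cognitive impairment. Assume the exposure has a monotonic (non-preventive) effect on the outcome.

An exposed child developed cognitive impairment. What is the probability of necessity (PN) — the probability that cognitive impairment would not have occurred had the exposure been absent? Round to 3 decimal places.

PN ≈ 0.828

p₁ = 0.53, p₀ = 0.0912.
Under exogeneity and monotonicity, PN = (p₁ − p₀) / p₁.
PN = (0.53 − 0.0912) / 0.53 = 0.4388 / 0.53 ≈ 0.8279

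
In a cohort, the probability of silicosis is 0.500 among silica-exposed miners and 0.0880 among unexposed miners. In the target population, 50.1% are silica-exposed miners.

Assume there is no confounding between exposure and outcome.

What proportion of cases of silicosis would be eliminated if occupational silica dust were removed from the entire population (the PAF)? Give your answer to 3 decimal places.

Let p₁ = 0.5, p₀ = 0.088.
Overall risk P(Y=1) = π·p₁ + (1−π)·p₀ = 0.501×0.5 + 0.499×0.088 = 0.29441.
Under exogeneity, PAF = [P(Y=1) − p₀] / P(Y=1).
PAF = (0.29441 − 0.088) / 0.29441 ≈ 0.7011

PAF ≈ 0.701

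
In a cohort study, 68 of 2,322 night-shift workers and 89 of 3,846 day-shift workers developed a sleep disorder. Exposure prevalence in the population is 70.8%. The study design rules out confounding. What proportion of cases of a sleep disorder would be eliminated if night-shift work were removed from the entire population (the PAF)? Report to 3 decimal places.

PAF ≈ 0.158

p₁ = P(outcome | exposed) = 68/2322 = 0.029285
p₀ = P(outcome | unexposed) = 89/3846 = 0.023141
Overall risk P(Y=1) = π·p₁ + (1−π)·p₀ = 0.708×0.029285 + 0.292×0.023141 = 0.027491.
Under exogeneity, PAF = [P(Y=1) − p₀] / P(Y=1).
PAF = (0.027491 − 0.023141) / 0.027491 ≈ 0.1582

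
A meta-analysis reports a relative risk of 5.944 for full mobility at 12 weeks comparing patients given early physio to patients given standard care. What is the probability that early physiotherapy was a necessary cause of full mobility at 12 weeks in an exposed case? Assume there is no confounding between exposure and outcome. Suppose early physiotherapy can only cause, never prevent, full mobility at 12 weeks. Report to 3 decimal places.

Under exogeneity and monotonicity, PN = (RR − 1) / RR = 1 − 1/RR.
PN = (5.944 − 1) / 5.944 = 4.944 / 5.944 ≈ 0.8318

PN ≈ 0.832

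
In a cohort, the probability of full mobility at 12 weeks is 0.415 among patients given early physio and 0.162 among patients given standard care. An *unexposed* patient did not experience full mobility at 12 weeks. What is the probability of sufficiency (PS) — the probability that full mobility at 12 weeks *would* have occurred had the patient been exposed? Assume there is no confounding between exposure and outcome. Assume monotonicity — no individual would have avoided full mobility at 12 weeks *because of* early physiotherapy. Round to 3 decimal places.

PS ≈ 0.302

Let p₁ = 0.415, p₀ = 0.162.
Under exogeneity and monotonicity, PS = (p₁ − p₀) / (1 − p₀).
PS = (0.415 − 0.162) / (1 − 0.162) = 0.253 / 0.838 ≈ 0.3019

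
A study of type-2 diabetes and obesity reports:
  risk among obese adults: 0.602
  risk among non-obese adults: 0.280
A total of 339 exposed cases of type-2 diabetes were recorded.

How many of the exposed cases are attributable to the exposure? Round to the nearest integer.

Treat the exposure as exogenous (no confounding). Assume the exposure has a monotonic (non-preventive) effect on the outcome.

Let p₁ = 0.602, p₀ = 0.28.
PN = (p₁ − p₀)/p₁ = (0.602 − 0.28) / 0.602 ≈ 0.53488.
Attributable cases ≈ PN × (exposed cases) = 0.53488 × 339 ≈ 181.33.

about 181 cases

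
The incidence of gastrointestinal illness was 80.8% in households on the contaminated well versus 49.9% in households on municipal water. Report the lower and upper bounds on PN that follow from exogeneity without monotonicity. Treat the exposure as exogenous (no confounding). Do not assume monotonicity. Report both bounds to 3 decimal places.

p₁ = 0.808, p₀ = 0.499.
Under exogeneity alone the bounds on PN are max{0,(p₁−p₀)/p₁} ≤ PN ≤ min{1,(1−p₀)/p₁}.
  lower = (p₁ − p₀)/p₁ = 0.309 / 0.808 ≈ 0.3824
  upper = min{1, (1 − p₀)/p₁} = 0.501 / 0.808 ≈ 0.6200

0.382 ≤ PN ≤ 0.620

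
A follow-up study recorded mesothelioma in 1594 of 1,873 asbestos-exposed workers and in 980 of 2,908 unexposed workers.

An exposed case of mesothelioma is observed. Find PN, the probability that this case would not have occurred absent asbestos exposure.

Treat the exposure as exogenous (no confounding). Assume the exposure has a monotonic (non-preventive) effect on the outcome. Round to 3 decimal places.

p₁ = P(outcome | exposed) = 1594/1873 = 0.85104
p₀ = P(outcome | unexposed) = 980/2908 = 0.337
Under exogeneity and monotonicity, PN = (p₁ − p₀) / p₁.
PN = (0.85104 − 0.337) / 0.85104 = 0.51404 / 0.85104 ≈ 0.6040

PN ≈ 0.604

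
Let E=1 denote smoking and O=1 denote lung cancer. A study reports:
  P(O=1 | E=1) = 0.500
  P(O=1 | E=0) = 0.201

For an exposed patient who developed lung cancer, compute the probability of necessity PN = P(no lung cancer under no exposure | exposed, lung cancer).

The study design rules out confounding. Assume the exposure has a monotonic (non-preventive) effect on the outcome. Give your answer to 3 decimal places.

Let p₁ = 0.5, p₀ = 0.201.
Under exogeneity and monotonicity, PN = (p₁ − p₀) / p₁.
PN = (0.5 − 0.201) / 0.5 = 0.299 / 0.5 ≈ 0.5980

PN ≈ 0.598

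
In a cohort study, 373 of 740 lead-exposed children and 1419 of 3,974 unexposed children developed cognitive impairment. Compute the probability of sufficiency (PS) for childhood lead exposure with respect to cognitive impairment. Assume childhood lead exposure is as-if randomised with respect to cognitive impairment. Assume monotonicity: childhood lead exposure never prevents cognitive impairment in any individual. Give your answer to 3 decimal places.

PS ≈ 0.229

p₁ = P(outcome | exposed) = 373/740 = 0.50405
p₀ = P(outcome | unexposed) = 1419/3974 = 0.35707
Under exogeneity and monotonicity, PS = (p₁ − p₀) / (1 − p₀).
PS = (0.50405 − 0.35707) / (1 − 0.35707) = 0.14698 / 0.64293 ≈ 0.2286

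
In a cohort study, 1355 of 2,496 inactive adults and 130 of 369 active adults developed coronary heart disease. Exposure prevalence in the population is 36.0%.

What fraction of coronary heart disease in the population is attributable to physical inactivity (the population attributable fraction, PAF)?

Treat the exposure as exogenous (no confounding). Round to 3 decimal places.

p₁ = P(outcome | exposed) = 1355/2496 = 0.54287
p₀ = P(outcome | unexposed) = 130/369 = 0.3523
Overall risk P(Y=1) = π·p₁ + (1−π)·p₀ = 0.36×0.54287 + 0.64×0.3523 = 0.42091.
Under exogeneity, PAF = [P(Y=1) − p₀] / P(Y=1).
PAF = (0.42091 − 0.3523) / 0.42091 ≈ 0.1630

PAF ≈ 0.163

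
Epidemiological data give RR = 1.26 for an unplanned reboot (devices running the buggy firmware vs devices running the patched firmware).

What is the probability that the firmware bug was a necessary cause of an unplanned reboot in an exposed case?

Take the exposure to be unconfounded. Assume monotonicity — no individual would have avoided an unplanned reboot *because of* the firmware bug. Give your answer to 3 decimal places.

Under exogeneity and monotonicity, PN = (RR − 1) / RR = 1 − 1/RR.
PN = (1.26 − 1) / 1.26 = 0.26 / 1.26 ≈ 0.2063

PN ≈ 0.206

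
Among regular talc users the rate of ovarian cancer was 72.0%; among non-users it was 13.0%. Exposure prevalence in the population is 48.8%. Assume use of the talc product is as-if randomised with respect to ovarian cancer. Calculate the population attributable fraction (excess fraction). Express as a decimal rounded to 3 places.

p₁ = 0.72, p₀ = 0.13.
Overall risk P(Y=1) = π·p₁ + (1−π)·p₀ = 0.488×0.72 + 0.512×0.13 = 0.41792.
Under exogeneity, PAF = [P(Y=1) − p₀] / P(Y=1).
PAF = (0.41792 − 0.13) / 0.41792 ≈ 0.6889

PAF ≈ 0.689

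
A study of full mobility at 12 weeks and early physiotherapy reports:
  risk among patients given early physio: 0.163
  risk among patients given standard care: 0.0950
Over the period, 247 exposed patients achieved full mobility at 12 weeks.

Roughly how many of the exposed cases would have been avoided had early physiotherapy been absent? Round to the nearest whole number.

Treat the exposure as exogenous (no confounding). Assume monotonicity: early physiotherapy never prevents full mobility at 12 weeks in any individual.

about 103 cases

Let p₁ = 0.163, p₀ = 0.095.
PN = (p₁ − p₀)/p₁ = (0.163 − 0.095) / 0.163 ≈ 0.41718.
Attributable cases ≈ PN × (exposed cases) = 0.41718 × 247 ≈ 103.04.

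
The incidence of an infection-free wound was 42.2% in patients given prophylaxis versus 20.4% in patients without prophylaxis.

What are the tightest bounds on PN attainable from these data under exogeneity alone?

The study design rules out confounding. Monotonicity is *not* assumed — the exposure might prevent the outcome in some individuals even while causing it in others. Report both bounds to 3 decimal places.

0.517 ≤ PN ≤ 1.000

p₁ = 0.422, p₀ = 0.204.
Under exogeneity alone the bounds on PN are max{0,(p₁−p₀)/p₁} ≤ PN ≤ min{1,(1−p₀)/p₁}.
  lower = (p₁ − p₀)/p₁ = 0.218 / 0.422 ≈ 0.5166
  upper = min{1, (1 − p₀)/p₁} = 0.796 / 0.422 ≈ 1.8863 → capped at 1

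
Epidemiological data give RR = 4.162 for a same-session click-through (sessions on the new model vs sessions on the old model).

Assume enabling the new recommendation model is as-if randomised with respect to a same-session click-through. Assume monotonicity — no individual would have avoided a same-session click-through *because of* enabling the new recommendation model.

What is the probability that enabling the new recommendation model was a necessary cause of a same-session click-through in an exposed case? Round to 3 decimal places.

Under exogeneity and monotonicity, PN = (RR − 1) / RR = 1 − 1/RR.
PN = (4.162 − 1) / 4.162 = 3.162 / 4.162 ≈ 0.7597

PN ≈ 0.760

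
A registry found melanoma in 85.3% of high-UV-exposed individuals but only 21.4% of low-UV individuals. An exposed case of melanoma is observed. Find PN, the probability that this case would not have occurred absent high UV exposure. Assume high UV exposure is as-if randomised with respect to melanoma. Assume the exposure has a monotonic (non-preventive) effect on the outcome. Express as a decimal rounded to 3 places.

p₁ = 0.853, p₀ = 0.214.
Under exogeneity and monotonicity, PN = (p₁ − p₀) / p₁.
PN = (0.853 − 0.214) / 0.853 = 0.639 / 0.853 ≈ 0.7491

PN ≈ 0.749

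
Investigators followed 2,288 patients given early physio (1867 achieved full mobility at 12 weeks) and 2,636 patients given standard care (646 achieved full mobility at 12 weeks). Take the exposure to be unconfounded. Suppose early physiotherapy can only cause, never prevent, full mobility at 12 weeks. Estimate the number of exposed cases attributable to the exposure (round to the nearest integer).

p₁ = P(outcome | exposed) = 1867/2288 = 0.816
p₀ = P(outcome | unexposed) = 646/2636 = 0.24507
PN = (p₁ − p₀)/p₁ = (0.816 − 0.24507) / 0.816 ≈ 0.69967.
Attributable cases ≈ PN × (exposed cases) = 0.69967 × 1867 ≈ 1306.28.

about 1306 cases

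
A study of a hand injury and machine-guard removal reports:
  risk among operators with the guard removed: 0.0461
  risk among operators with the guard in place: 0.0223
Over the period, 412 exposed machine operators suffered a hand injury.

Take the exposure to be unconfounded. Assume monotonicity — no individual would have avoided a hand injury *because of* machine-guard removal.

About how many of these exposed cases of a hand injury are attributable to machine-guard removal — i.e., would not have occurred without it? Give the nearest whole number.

about 213 cases

Let p₁ = 0.0461, p₀ = 0.0223.
PN = (p₁ − p₀)/p₁ = (0.0461 − 0.0223) / 0.0461 ≈ 0.51627.
Attributable cases ≈ PN × (exposed cases) = 0.51627 × 412 ≈ 212.70.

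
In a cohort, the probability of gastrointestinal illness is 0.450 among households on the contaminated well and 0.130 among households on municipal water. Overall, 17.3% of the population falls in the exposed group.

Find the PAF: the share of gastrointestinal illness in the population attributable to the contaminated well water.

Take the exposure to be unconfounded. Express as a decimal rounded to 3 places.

PAF ≈ 0.299

Let p₁ = 0.45, p₀ = 0.13.
Overall risk P(Y=1) = π·p₁ + (1−π)·p₀ = 0.173×0.45 + 0.827×0.13 = 0.18536.
Under exogeneity, PAF = [P(Y=1) − p₀] / P(Y=1).
PAF = (0.18536 − 0.13) / 0.18536 ≈ 0.2987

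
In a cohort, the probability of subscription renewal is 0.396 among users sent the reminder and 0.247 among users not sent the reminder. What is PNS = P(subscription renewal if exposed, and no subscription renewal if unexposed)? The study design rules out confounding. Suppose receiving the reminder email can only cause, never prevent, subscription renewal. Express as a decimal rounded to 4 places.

Let p₁ = 0.396, p₀ = 0.247.
Under exogeneity and monotonicity, PNS = p₁ − p₀.
PNS = 0.396 − 0.247 = 0.149

PNS ≈ 0.1490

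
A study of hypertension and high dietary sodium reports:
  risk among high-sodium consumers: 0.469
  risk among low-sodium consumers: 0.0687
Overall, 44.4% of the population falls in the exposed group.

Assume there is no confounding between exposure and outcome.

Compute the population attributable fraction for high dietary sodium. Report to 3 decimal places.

PAF ≈ 0.721

Let p₁ = 0.469, p₀ = 0.0687.
Overall risk P(Y=1) = π·p₁ + (1−π)·p₀ = 0.444×0.469 + 0.556×0.0687 = 0.24643.
Under exogeneity, PAF = [P(Y=1) − p₀] / P(Y=1).
PAF = (0.24643 − 0.0687) / 0.24643 ≈ 0.7212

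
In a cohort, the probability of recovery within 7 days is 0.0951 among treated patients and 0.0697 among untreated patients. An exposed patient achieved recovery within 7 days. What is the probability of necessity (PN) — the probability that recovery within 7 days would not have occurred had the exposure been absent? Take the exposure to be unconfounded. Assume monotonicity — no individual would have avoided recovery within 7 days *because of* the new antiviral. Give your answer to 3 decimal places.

PN ≈ 0.267

Let p₁ = 0.0951, p₀ = 0.0697.
Under exogeneity and monotonicity, PN = (p₁ − p₀) / p₁.
PN = (0.0951 − 0.0697) / 0.0951 = 0.0254 / 0.0951 ≈ 0.2671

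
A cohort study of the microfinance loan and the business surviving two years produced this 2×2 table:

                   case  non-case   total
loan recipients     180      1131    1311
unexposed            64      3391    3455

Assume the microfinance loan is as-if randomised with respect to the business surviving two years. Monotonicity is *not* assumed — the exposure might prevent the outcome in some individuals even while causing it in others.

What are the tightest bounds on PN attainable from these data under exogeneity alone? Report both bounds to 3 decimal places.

0.865 ≤ PN ≤ 1.000

p₁ = P(outcome | exposed) = 180/1311 = 0.1373
p₀ = P(outcome | unexposed) = 64/3455 = 0.018524
Under exogeneity alone the bounds on PN are max{0,(p₁−p₀)/p₁} ≤ PN ≤ min{1,(1−p₀)/p₁}.
  lower = (p₁ − p₀)/p₁ = 0.11878 / 0.1373 ≈ 0.8651
  upper = min{1, (1 − p₀)/p₁} = 0.98148 / 0.1373 ≈ 7.1484 → capped at 1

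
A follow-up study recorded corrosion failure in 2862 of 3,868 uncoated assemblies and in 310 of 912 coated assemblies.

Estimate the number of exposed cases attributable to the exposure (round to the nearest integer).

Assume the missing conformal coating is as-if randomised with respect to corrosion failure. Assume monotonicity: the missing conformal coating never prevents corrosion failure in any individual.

p₁ = P(outcome | exposed) = 2862/3868 = 0.73992
p₀ = P(outcome | unexposed) = 310/912 = 0.33991
PN = (p₁ − p₀)/p₁ = (0.73992 − 0.33991) / 0.73992 ≈ 0.54061.
Attributable cases ≈ PN × (exposed cases) = 0.54061 × 2862 ≈ 1547.22.

about 1547 cases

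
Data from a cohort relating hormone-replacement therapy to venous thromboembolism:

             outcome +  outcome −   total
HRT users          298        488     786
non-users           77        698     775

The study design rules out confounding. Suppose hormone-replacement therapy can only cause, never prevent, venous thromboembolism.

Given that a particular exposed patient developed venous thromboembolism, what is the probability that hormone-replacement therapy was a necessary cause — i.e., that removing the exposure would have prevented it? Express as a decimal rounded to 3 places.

p₁ = P(outcome | exposed) = 298/786 = 0.37913
p₀ = P(outcome | unexposed) = 77/775 = 0.099355
Under exogeneity and monotonicity, PN = (p₁ − p₀) / p₁.
PN = (0.37913 − 0.099355) / 0.37913 = 0.27978 / 0.37913 ≈ 0.7379

PN ≈ 0.738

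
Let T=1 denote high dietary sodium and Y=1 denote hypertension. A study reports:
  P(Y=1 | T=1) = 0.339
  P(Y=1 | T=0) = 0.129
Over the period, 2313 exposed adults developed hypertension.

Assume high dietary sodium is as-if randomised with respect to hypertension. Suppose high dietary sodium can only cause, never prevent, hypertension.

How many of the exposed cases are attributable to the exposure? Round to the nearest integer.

about 1433 cases

Let p₁ = 0.339, p₀ = 0.129.
PN = (p₁ − p₀)/p₁ = (0.339 − 0.129) / 0.339 ≈ 0.61947.
Attributable cases ≈ PN × (exposed cases) = 0.61947 × 2313 ≈ 1432.83.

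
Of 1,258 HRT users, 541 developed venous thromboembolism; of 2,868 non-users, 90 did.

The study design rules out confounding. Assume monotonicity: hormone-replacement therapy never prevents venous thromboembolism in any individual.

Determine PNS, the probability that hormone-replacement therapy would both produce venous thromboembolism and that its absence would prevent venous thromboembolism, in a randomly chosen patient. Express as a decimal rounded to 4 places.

PNS ≈ 0.3987

p₁ = P(outcome | exposed) = 541/1258 = 0.43005
p₀ = P(outcome | unexposed) = 90/2868 = 0.031381
Under exogeneity and monotonicity, PNS = p₁ − p₀.
PNS = 0.43005 − 0.031381 = 0.39867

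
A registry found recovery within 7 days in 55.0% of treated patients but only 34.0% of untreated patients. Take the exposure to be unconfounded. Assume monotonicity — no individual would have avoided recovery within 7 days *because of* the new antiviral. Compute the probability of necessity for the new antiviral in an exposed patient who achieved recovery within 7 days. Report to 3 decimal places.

PN ≈ 0.382

p₁ = 0.55, p₀ = 0.34.
Under exogeneity and monotonicity, PN = (p₁ − p₀) / p₁.
PN = (0.55 − 0.34) / 0.55 = 0.21 / 0.55 ≈ 0.3818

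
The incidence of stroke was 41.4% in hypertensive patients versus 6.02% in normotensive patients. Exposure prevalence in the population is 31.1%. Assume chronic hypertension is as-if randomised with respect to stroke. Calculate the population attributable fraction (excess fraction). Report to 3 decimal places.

p₁ = 0.414, p₀ = 0.0602.
Overall risk P(Y=1) = π·p₁ + (1−π)·p₀ = 0.311×0.414 + 0.689×0.0602 = 0.17023.
Under exogeneity, PAF = [P(Y=1) − p₀] / P(Y=1).
PAF = (0.17023 − 0.0602) / 0.17023 ≈ 0.6464

PAF ≈ 0.646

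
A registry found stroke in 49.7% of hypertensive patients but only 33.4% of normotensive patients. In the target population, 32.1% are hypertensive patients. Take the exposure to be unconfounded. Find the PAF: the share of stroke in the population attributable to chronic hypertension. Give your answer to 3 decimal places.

PAF ≈ 0.135

p₁ = 0.497, p₀ = 0.334.
Overall risk P(Y=1) = π·p₁ + (1−π)·p₀ = 0.321×0.497 + 0.679×0.334 = 0.38632.
Under exogeneity, PAF = [P(Y=1) − p₀] / P(Y=1).
PAF = (0.38632 − 0.334) / 0.38632 ≈ 0.1354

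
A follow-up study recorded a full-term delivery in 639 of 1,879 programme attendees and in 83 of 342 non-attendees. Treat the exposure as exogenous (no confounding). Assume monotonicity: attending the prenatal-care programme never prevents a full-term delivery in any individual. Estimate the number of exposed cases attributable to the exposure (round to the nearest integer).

about 183 cases

p₁ = P(outcome | exposed) = 639/1879 = 0.34007
p₀ = P(outcome | unexposed) = 83/342 = 0.24269
PN = (p₁ − p₀)/p₁ = (0.34007 − 0.24269) / 0.34007 ≈ 0.28636.
Attributable cases ≈ PN × (exposed cases) = 0.28636 × 639 ≈ 182.99.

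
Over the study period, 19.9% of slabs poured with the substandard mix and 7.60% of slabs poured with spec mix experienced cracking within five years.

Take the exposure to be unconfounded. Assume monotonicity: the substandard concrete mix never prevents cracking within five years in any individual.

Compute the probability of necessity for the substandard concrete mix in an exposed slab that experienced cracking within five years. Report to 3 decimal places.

PN ≈ 0.618

p₁ = 0.199, p₀ = 0.076.
Under exogeneity and monotonicity, PN = (p₁ − p₀) / p₁.
PN = (0.199 − 0.076) / 0.199 = 0.123 / 0.199 ≈ 0.6181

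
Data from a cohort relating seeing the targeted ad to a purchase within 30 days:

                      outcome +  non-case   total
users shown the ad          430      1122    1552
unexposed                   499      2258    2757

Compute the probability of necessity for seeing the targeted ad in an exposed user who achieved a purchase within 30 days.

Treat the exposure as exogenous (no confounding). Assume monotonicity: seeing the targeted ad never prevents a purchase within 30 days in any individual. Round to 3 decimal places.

PN ≈ 0.347

p₁ = P(outcome | exposed) = 430/1552 = 0.27706
p₀ = P(outcome | unexposed) = 499/2757 = 0.18099
Under exogeneity and monotonicity, PN = (p₁ − p₀)/p₁.
PN = (0.27706 − 0.18099) / 0.27706 ≈ 0.3467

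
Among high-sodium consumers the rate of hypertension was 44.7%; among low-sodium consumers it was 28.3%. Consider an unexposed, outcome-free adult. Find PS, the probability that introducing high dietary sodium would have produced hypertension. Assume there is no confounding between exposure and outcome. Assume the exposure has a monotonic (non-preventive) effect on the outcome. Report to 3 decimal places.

PS ≈ 0.229

p₁ = 0.447, p₀ = 0.283.
Under exogeneity and monotonicity, PS = (p₁ − p₀) / (1 − p₀).
PS = (0.447 − 0.283) / (1 − 0.283) = 0.164 / 0.717 ≈ 0.2287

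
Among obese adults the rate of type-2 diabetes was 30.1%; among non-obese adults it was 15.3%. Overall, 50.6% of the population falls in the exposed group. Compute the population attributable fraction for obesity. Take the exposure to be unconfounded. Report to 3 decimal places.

p₁ = 0.301, p₀ = 0.153.
Overall risk P(Y=1) = π·p₁ + (1−π)·p₀ = 0.506×0.301 + 0.494×0.153 = 0.22789.
Under exogeneity, PAF = [P(Y=1) − p₀] / P(Y=1).
PAF = (0.22789 − 0.153) / 0.22789 ≈ 0.3286

PAF ≈ 0.329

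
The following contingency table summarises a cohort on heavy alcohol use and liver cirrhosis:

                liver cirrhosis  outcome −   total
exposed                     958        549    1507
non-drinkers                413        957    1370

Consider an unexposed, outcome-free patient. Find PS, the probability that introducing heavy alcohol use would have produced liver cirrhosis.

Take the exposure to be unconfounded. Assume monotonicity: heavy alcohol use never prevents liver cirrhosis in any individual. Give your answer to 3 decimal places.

PS ≈ 0.478

p₁ = P(outcome | exposed) = 958/1507 = 0.6357
p₀ = P(outcome | unexposed) = 413/1370 = 0.30146
Under exogeneity and monotonicity, PS = (p₁ − p₀)/(1 − p₀).
PS = (0.6357 − 0.30146) / 0.69854 ≈ 0.4785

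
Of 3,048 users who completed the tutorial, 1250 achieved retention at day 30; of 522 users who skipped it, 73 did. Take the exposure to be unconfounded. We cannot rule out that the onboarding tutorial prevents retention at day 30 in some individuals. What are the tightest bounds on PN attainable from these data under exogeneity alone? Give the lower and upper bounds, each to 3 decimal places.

p₁ = P(outcome | exposed) = 1250/3048 = 0.4101
p₀ = P(outcome | unexposed) = 73/522 = 0.13985
Under exogeneity alone the bounds on PN are max{0,(p₁−p₀)/p₁} ≤ PN ≤ min{1,(1−p₀)/p₁}.
  lower = (p₁ − p₀)/p₁ = 0.27026 / 0.4101 ≈ 0.6590
  upper = min{1, (1 − p₀)/p₁} = 0.86015 / 0.4101 ≈ 2.0974 → capped at 1

0.659 ≤ PN ≤ 1.000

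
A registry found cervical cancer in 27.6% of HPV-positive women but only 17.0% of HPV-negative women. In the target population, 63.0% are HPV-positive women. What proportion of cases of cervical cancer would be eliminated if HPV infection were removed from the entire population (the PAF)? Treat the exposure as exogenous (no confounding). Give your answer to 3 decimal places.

PAF ≈ 0.282

p₁ = 0.276, p₀ = 0.17.
Overall risk P(Y=1) = π·p₁ + (1−π)·p₀ = 0.63×0.276 + 0.37×0.17 = 0.23678.
Under exogeneity, PAF = [P(Y=1) − p₀] / P(Y=1).
PAF = (0.23678 − 0.17) / 0.23678 ≈ 0.2820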